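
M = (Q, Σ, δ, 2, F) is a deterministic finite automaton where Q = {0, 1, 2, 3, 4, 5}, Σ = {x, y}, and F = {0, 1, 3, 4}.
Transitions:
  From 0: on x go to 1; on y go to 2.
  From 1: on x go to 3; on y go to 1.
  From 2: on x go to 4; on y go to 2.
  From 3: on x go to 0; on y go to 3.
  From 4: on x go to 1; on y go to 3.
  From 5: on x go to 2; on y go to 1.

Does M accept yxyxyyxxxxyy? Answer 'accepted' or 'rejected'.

rejected

2 --y--> 2
2 --x--> 4
4 --y--> 3
3 --x--> 0
0 --y--> 2
2 --y--> 2
2 --x--> 4
4 --x--> 1
1 --x--> 3
3 --x--> 0
0 --y--> 2
2 --y--> 2
End in state 2, which is not an accepting state.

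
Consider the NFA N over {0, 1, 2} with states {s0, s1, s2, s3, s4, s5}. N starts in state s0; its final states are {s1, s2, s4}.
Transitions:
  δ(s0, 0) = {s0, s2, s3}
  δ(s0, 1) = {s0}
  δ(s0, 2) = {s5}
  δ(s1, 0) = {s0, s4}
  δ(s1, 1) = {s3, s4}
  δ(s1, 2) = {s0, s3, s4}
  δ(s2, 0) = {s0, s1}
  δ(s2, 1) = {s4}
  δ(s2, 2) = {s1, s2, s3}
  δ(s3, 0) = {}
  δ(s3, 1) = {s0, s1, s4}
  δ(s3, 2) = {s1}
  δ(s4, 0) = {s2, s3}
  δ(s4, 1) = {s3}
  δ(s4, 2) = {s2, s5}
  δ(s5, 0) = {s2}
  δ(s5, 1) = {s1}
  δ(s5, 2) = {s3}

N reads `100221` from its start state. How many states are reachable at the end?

Start: {s0}
read 1: {s0}
read 0: {s0, s2, s3}
read 0: {s0, s1, s2, s3}
read 2: {s0, s1, s2, s3, s4, s5}
read 2: {s0, s1, s2, s3, s4, s5}
read 1: {s0, s1, s3, s4}
Final reachable set {s0, s1, s3, s4} has 4 states.

4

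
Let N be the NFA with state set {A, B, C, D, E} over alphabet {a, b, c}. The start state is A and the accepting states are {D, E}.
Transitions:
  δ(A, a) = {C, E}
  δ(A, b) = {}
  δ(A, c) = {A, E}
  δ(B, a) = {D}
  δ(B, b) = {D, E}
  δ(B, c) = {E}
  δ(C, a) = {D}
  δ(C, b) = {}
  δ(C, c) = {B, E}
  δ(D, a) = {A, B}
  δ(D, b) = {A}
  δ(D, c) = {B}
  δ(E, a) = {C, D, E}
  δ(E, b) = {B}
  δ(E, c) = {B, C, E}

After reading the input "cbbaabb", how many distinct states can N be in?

Start: {A}
read c: {A, E}
read b: {B}
read b: {D, E}
read a: {A, B, C, D, E}
read a: {A, B, C, D, E}
read b: {A, B, D, E}
read b: {A, B, D, E}
Final reachable set {A, B, D, E} has 4 states.

4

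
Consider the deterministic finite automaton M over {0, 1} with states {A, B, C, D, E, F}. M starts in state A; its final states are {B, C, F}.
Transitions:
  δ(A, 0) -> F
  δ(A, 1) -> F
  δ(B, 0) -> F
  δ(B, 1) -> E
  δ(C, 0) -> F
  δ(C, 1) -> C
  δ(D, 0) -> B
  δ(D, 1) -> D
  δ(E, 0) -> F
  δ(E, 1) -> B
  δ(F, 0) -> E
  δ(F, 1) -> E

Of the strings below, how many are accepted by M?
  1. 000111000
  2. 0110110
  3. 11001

3

000111000: accepted
0110110: accepted
11001: accepted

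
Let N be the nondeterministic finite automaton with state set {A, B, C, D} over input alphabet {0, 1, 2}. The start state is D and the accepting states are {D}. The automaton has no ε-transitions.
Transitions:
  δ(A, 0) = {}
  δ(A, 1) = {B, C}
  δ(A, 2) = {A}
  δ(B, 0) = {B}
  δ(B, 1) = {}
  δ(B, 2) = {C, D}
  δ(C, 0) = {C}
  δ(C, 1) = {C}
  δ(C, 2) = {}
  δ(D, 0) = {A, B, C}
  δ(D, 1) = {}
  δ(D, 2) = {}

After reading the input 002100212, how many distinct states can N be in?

Start: {D}
read 0: {A, B, C}
read 0: {B, C}
read 2: {C, D}
read 1: {C}
read 0: {C}
read 0: {C}
read 2: {}
The reachable set is empty and stays empty for the remaining 2 symbols.
Final reachable set {} has 0 states.

0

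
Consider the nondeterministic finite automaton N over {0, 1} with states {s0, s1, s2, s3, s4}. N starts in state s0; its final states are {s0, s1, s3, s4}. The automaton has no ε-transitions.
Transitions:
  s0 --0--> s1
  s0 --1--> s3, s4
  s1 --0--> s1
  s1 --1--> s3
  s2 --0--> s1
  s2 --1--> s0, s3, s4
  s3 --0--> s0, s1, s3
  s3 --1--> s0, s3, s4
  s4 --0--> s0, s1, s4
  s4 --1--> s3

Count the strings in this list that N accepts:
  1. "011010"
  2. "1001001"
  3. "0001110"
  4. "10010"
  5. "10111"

5

"011010": accepted
"1001001": accepted
"0001110": accepted
"10010": accepted
"10111": accepted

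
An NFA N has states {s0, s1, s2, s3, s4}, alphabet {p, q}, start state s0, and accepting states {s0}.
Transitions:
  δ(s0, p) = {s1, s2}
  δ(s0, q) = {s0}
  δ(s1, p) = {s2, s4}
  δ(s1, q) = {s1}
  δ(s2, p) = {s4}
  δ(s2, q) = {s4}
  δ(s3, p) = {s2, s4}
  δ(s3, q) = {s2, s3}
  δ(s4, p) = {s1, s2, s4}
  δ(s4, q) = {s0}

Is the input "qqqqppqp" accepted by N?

rejected

Start: {s0}
read q: {s0}
read q: {s0}
read q: {s0}
read q: {s0}
read p: {s1, s2}
read p: {s2, s4}
read q: {s0, s4}
read p: {s1, s2, s4}
Reachable ∩ accepting = {} — empty.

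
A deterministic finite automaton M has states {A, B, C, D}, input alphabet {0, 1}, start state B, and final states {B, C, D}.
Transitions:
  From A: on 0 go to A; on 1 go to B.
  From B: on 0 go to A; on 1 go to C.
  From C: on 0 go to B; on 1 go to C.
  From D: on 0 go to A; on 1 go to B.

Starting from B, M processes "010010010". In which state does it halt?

A

B --0--> A
A --1--> B
B --0--> A
A --0--> A
A --1--> B
B --0--> A
A --0--> A
A --1--> B
B --0--> A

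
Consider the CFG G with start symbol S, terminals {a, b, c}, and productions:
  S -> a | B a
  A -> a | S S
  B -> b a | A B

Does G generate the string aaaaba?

no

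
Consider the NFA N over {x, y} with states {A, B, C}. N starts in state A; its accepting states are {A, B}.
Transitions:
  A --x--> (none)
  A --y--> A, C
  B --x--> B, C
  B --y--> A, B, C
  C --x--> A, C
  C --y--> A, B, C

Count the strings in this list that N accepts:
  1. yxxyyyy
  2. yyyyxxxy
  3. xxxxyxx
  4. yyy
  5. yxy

4

yxxyyyy: accepted
yyyyxxxy: accepted
xxxxyxx: rejected
yyy: accepted
yxy: accepted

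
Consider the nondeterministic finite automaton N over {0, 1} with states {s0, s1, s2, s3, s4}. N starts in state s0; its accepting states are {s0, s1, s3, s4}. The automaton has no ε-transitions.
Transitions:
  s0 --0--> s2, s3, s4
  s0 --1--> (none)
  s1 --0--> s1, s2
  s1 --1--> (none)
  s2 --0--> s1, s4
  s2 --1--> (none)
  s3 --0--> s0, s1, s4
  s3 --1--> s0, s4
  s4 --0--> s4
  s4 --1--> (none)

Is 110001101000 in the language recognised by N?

Start: {s0}
read 1: {}
The reachable set is empty and stays empty for the remaining 11 symbols.
Reachable ∩ accepting = {} — empty.

rejected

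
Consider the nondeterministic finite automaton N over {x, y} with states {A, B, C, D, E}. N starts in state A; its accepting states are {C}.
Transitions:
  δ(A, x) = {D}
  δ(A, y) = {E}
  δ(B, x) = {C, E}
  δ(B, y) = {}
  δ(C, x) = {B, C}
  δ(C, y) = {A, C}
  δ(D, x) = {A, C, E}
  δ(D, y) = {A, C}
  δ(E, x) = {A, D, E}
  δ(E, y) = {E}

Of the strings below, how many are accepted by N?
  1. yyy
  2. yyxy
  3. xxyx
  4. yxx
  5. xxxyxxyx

4

yyy: rejected
yyxy: accepted
xxyx: accepted
yxx: accepted
xxxyxxyx: accepted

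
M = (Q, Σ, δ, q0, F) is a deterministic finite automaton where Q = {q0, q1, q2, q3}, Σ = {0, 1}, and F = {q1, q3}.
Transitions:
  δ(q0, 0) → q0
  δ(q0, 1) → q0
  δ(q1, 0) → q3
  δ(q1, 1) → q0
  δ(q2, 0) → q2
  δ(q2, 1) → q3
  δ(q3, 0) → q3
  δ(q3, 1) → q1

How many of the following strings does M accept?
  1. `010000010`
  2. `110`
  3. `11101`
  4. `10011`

0

`010000010`: rejected
`110`: rejected
`11101`: rejected
`10011`: rejected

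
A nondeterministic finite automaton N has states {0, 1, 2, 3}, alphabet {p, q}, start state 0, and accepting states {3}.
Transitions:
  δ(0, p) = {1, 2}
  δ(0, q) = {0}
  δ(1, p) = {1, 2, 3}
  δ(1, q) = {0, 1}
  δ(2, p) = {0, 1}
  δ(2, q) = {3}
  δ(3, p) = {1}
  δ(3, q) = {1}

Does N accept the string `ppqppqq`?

rejected

Start: {0}
read p: {1, 2}
read p: {0, 1, 2, 3}
read q: {0, 1, 3}
read p: {1, 2, 3}
read p: {0, 1, 2, 3}
read q: {0, 1, 3}
read q: {0, 1}
Reachable ∩ accepting = {} — empty.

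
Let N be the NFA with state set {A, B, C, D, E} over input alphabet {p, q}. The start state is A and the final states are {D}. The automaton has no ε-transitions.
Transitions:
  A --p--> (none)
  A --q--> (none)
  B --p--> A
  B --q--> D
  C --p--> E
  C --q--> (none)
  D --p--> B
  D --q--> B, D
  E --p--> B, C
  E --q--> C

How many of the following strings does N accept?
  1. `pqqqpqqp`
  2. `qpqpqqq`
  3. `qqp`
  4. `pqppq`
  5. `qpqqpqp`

`pqqqpqqp`: rejected
`qpqpqqq`: rejected
`qqp`: rejected
`pqppq`: rejected
`qpqqpqp`: rejected

0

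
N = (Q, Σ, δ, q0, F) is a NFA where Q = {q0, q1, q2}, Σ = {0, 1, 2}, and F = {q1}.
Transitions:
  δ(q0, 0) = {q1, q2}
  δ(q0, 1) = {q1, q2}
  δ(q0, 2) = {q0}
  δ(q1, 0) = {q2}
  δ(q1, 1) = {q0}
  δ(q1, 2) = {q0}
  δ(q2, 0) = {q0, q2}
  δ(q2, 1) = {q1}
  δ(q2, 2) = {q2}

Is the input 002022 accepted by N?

rejected

Start: {q0}
read 0: {q1, q2}
read 0: {q0, q2}
read 2: {q0, q2}
read 0: {q0, q1, q2}
read 2: {q0, q2}
read 2: {q0, q2}
Reachable ∩ accepting = {} — empty.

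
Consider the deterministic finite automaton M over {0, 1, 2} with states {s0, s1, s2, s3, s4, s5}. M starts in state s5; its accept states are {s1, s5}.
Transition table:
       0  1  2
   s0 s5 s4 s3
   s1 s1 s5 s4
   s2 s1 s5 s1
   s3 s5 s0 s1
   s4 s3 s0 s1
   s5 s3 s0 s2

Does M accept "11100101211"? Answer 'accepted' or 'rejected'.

s5 --1--> s0
s0 --1--> s4
s4 --1--> s0
s0 --0--> s5
s5 --0--> s3
s3 --1--> s0
s0 --0--> s5
s5 --1--> s0
s0 --2--> s3
s3 --1--> s0
s0 --1--> s4
End in state s4, which is not an accepting state.

rejected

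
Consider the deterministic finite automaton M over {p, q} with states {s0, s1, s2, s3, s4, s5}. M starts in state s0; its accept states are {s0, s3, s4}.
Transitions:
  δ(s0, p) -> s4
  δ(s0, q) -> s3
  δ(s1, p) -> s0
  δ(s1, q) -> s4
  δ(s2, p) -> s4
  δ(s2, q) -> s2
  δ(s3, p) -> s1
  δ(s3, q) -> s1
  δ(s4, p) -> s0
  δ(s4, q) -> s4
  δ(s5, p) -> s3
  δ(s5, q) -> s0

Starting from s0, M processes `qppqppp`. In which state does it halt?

s4

s0 --q--> s3
s3 --p--> s1
s1 --p--> s0
s0 --q--> s3
s3 --p--> s1
s1 --p--> s0
s0 --p--> s4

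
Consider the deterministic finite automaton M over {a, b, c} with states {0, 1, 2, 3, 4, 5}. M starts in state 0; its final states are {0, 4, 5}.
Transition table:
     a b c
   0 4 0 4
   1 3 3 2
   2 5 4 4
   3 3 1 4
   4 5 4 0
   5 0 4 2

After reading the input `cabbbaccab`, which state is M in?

0 --c--> 4
4 --a--> 5
5 --b--> 4
4 --b--> 4
4 --b--> 4
4 --a--> 5
5 --c--> 2
2 --c--> 4
4 --a--> 5
5 --b--> 4

4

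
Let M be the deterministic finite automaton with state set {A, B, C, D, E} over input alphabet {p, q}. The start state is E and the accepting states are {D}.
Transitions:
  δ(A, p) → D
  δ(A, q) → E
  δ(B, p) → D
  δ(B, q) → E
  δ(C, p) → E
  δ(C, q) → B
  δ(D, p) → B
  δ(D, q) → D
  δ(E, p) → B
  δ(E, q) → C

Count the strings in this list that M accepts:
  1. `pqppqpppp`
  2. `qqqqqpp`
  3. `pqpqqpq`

`pqppqpppp`: accepted
`qqqqqpp`: rejected
`pqpqqpq`: rejected

1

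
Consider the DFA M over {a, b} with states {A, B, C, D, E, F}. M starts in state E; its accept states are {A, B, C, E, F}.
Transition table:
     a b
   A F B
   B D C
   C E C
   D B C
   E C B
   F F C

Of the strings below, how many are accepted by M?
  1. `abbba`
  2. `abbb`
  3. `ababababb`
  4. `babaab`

4

`abbba`: accepted
`abbb`: accepted
`ababababb`: accepted
`babaab`: accepted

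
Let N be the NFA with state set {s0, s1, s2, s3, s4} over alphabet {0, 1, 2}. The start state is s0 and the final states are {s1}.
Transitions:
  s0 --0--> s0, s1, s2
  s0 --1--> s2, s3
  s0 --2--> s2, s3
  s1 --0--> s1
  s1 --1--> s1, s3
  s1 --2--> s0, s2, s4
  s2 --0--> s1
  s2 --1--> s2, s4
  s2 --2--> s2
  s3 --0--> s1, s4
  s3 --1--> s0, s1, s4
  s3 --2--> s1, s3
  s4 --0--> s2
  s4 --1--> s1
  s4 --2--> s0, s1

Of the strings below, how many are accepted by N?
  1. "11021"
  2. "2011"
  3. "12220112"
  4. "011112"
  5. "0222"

"11021": accepted
"2011": accepted
"12220112": accepted
"011112": accepted
"0222": accepted

5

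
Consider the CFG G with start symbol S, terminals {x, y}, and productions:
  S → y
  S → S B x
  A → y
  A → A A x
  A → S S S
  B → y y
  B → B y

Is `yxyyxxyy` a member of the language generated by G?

no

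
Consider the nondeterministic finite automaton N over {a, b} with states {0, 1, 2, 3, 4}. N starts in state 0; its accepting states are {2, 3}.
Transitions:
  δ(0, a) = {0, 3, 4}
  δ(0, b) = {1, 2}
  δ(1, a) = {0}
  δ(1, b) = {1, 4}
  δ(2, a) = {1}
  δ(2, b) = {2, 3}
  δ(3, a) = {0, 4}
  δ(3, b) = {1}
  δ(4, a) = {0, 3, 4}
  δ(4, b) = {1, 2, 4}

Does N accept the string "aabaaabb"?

Start: {0}
read a: {0, 3, 4}
read a: {0, 3, 4}
read b: {1, 2, 4}
read a: {0, 1, 3, 4}
read a: {0, 3, 4}
read a: {0, 3, 4}
read b: {1, 2, 4}
read b: {1, 2, 3, 4}
Reachable ∩ accepting = {2, 3} — nonempty.

accepted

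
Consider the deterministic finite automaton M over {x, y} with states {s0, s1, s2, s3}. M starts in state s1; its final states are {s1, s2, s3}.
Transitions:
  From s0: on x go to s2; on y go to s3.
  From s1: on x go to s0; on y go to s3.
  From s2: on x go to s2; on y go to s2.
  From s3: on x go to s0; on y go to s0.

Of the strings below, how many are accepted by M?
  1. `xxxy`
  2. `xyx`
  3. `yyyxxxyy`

`xxxy`: accepted
`xyx`: rejected
`yyyxxxyy`: accepted

2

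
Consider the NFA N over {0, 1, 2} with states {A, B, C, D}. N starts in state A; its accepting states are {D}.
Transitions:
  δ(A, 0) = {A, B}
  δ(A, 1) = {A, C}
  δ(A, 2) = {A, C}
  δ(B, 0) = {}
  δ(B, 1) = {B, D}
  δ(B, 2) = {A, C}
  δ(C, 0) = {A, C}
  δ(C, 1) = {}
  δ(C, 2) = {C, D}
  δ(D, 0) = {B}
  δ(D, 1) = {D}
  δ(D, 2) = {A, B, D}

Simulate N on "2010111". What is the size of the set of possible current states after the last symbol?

Start: {A}
read 2: {A, C}
read 0: {A, B, C}
read 1: {A, B, C, D}
read 0: {A, B, C}
read 1: {A, B, C, D}
read 1: {A, B, C, D}
read 1: {A, B, C, D}
Final reachable set {A, B, C, D} has 4 states.

4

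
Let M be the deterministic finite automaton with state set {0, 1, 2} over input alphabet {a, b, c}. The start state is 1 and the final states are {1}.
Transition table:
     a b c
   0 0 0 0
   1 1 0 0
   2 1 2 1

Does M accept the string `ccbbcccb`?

rejected

1 --c--> 0
0 --c--> 0
0 --b--> 0
0 --b--> 0
0 --c--> 0
0 --c--> 0
0 --c--> 0
0 --b--> 0
End in state 0, which is not an accepting state.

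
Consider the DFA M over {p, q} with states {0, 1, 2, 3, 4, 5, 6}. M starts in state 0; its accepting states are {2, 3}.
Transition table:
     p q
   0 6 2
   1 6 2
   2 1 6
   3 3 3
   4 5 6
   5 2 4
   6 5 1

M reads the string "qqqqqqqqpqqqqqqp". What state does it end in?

0 --q--> 2
2 --q--> 6
6 --q--> 1
1 --q--> 2
2 --q--> 6
6 --q--> 1
1 --q--> 2
2 --q--> 6
6 --p--> 5
5 --q--> 4
4 --q--> 6
6 --q--> 1
1 --q--> 2
2 --q--> 6
6 --q--> 1
1 --p--> 6

6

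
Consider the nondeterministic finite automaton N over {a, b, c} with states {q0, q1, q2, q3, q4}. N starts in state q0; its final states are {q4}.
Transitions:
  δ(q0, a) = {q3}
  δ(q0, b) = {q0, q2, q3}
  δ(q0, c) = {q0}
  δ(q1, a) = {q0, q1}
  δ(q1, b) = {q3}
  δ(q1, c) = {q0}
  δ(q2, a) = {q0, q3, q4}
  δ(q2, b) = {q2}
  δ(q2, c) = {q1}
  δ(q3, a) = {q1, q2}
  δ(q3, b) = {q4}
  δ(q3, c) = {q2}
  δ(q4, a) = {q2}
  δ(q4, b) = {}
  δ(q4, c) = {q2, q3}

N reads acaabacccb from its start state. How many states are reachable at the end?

Start: {q0}
read a: {q3}
read c: {q2}
read a: {q0, q3, q4}
read a: {q1, q2, q3}
read b: {q2, q3, q4}
read a: {q0, q1, q2, q3, q4}
read c: {q0, q1, q2, q3}
read c: {q0, q1, q2}
read c: {q0, q1}
read b: {q0, q2, q3}
Final reachable set {q0, q2, q3} has 3 states.

3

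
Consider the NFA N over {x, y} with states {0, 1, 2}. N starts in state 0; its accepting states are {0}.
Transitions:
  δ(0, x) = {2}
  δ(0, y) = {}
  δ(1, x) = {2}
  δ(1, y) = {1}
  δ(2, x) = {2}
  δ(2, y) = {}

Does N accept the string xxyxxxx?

Start: {0}
read x: {2}
read x: {2}
read y: {}
The reachable set is empty and stays empty for the remaining 4 symbols.
Reachable ∩ accepting = {} — empty.

rejected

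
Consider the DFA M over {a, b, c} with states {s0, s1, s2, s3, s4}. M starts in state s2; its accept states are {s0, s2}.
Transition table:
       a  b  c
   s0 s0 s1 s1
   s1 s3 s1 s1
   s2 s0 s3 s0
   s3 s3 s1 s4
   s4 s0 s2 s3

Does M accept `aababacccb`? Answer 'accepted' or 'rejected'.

accepted

s2 --a--> s0
s0 --a--> s0
s0 --b--> s1
s1 --a--> s3
s3 --b--> s1
s1 --a--> s3
s3 --c--> s4
s4 --c--> s3
s3 --c--> s4
s4 --b--> s2
End in state s2, which is an accepting state.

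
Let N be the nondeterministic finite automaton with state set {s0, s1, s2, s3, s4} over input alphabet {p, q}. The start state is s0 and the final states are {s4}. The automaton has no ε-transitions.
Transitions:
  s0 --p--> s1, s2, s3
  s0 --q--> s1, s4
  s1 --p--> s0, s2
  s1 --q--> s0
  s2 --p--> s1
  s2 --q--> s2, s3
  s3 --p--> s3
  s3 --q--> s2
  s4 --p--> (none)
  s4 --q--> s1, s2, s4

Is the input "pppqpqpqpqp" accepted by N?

Start: {s0}
read p: {s1, s2, s3}
read p: {s0, s1, s2, s3}
read p: {s0, s1, s2, s3}
read q: {s0, s1, s2, s3, s4}
read p: {s0, s1, s2, s3}
read q: {s0, s1, s2, s3, s4}
read p: {s0, s1, s2, s3}
read q: {s0, s1, s2, s3, s4}
read p: {s0, s1, s2, s3}
read q: {s0, s1, s2, s3, s4}
read p: {s0, s1, s2, s3}
Reachable ∩ accepting = {} — empty.

rejected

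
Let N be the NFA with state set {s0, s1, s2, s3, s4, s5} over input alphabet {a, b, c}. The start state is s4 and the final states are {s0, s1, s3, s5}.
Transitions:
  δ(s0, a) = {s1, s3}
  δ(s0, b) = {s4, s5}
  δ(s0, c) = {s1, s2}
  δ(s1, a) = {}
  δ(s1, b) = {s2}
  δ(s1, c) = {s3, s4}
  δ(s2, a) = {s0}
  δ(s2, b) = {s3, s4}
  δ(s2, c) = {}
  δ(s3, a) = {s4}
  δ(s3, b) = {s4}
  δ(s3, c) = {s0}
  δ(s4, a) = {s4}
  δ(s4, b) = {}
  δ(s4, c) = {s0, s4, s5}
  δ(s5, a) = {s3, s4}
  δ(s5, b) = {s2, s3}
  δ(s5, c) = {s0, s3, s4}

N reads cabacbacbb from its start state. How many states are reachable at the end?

Start: {s4}
read c: {s0, s4, s5}
read a: {s1, s3, s4}
read b: {s2, s4}
read a: {s0, s4}
read c: {s0, s1, s2, s4, s5}
read b: {s2, s3, s4, s5}
read a: {s0, s3, s4}
read c: {s0, s1, s2, s4, s5}
read b: {s2, s3, s4, s5}
read b: {s2, s3, s4}
Final reachable set {s2, s3, s4} has 3 states.

3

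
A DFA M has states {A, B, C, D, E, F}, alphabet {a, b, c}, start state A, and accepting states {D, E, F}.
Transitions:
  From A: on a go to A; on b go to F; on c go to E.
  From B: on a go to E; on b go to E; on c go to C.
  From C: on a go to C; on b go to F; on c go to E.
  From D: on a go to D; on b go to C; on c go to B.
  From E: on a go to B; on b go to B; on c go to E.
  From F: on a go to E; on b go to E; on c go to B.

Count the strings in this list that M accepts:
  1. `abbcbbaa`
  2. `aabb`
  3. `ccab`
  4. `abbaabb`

`abbcbbaa`: accepted
`aabb`: accepted
`ccab`: accepted
`abbaabb`: accepted

4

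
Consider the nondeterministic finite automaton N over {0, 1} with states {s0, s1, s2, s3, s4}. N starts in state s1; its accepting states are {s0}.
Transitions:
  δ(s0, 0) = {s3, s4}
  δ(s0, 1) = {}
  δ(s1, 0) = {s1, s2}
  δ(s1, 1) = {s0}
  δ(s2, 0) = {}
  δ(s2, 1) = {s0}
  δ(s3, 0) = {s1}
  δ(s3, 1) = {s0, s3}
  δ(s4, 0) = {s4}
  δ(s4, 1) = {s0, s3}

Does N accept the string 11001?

Start: {s1}
read 1: {s0}
read 1: {}
The reachable set is empty and stays empty for the remaining 3 symbols.
Reachable ∩ accepting = {} — empty.

rejected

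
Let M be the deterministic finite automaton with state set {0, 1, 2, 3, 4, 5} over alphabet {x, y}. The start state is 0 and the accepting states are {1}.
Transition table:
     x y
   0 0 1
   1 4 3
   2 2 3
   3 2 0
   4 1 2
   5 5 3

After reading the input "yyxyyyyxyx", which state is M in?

2

0 --y--> 1
1 --y--> 3
3 --x--> 2
2 --y--> 3
3 --y--> 0
0 --y--> 1
1 --y--> 3
3 --x--> 2
2 --y--> 3
3 --x--> 2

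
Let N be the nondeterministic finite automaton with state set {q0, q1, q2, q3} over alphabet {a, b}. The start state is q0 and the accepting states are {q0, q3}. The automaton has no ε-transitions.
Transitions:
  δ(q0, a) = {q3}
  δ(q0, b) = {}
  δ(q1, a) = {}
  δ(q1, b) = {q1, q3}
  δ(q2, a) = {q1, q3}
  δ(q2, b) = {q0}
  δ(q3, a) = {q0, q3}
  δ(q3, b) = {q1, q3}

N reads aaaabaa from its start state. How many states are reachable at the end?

2

Start: {q0}
read a: {q3}
read a: {q0, q3}
read a: {q0, q3}
read a: {q0, q3}
read b: {q1, q3}
read a: {q0, q3}
read a: {q0, q3}
Final reachable set {q0, q3} has 2 states.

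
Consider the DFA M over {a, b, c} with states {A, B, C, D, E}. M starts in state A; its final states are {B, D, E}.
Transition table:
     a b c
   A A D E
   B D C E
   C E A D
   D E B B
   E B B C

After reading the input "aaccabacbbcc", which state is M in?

A --a--> A
A --a--> A
A --c--> E
E --c--> C
C --a--> E
E --b--> B
B --a--> D
D --c--> B
B --b--> C
C --b--> A
A --c--> E
E --c--> C

C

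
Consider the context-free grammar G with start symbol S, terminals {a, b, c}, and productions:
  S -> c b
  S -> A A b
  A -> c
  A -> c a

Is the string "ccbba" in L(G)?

no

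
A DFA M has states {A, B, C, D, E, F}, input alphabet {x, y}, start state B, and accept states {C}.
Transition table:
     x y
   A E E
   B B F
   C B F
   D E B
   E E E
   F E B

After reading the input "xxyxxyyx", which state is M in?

B --x--> B
B --x--> B
B --y--> F
F --x--> E
E --x--> E
E --y--> E
E --y--> E
E --x--> E

E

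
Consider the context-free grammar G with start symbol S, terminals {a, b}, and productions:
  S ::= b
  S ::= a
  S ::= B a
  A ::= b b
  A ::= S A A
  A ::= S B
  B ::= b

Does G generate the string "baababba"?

no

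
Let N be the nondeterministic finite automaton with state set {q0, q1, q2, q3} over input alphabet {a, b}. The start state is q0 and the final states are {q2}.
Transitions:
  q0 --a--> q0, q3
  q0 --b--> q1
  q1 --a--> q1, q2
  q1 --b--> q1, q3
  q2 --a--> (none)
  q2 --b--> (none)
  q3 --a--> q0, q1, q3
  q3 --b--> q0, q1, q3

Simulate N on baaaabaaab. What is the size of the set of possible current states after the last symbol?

3

Start: {q0}
read b: {q1}
read a: {q1, q2}
read a: {q1, q2}
read a: {q1, q2}
read a: {q1, q2}
read b: {q1, q3}
read a: {q0, q1, q2, q3}
read a: {q0, q1, q2, q3}
read a: {q0, q1, q2, q3}
read b: {q0, q1, q3}
Final reachable set {q0, q1, q3} has 3 states.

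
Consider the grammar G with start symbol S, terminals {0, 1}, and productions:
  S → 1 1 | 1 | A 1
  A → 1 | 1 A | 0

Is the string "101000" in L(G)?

no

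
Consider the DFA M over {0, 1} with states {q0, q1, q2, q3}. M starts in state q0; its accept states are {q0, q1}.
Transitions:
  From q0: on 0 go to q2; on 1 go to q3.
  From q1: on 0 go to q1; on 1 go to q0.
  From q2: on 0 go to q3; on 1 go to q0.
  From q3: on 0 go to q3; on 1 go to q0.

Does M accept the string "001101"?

accepted

q0 --0--> q2
q2 --0--> q3
q3 --1--> q0
q0 --1--> q3
q3 --0--> q3
q3 --1--> q0
End in state q0, which is an accepting state.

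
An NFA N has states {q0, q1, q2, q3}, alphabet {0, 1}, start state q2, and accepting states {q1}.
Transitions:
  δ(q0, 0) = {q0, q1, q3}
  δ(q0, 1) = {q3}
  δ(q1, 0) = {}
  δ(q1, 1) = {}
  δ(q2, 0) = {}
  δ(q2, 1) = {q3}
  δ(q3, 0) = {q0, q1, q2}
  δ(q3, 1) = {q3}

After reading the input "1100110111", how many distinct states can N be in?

Start: {q2}
read 1: {q3}
read 1: {q3}
read 0: {q0, q1, q2}
read 0: {q0, q1, q3}
read 1: {q3}
read 1: {q3}
read 0: {q0, q1, q2}
read 1: {q3}
read 1: {q3}
read 1: {q3}
Final reachable set {q3} has 1 state.

1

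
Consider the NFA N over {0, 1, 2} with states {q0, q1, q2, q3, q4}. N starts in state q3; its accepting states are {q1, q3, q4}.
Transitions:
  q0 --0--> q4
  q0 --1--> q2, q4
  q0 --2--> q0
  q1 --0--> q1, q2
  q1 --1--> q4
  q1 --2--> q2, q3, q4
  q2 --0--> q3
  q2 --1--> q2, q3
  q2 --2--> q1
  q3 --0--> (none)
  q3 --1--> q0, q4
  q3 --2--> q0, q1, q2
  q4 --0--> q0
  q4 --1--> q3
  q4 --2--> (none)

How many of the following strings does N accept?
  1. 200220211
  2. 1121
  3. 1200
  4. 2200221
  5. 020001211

3

200220211: accepted
1121: accepted
1200: rejected
2200221: accepted
020001211: rejected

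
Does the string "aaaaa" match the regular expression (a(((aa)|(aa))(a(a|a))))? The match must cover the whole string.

yes

Split as a·aaaa: a matches a and (((aa)|(aa))(a(a|a))) matches aaaa.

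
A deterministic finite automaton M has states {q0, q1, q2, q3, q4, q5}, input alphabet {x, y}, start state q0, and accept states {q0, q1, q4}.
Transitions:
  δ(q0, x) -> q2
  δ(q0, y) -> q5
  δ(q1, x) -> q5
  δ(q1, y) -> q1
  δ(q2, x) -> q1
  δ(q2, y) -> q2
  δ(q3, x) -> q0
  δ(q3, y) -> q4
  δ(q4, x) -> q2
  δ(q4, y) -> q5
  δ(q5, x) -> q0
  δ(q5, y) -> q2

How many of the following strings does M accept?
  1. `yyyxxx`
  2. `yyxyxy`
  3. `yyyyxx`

`yyyxxx`: accepted
`yyxyxy`: rejected
`yyyyxx`: rejected

1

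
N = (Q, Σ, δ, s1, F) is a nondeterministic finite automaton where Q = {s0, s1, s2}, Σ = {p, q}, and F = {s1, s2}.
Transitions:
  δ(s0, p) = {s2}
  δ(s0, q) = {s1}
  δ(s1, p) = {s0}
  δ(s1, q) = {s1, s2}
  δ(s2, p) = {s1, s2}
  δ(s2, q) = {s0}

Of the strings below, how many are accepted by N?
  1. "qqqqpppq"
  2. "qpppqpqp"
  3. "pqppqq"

"qqqqpppq": accepted
"qpppqpqp": accepted
"pqppqq": accepted

3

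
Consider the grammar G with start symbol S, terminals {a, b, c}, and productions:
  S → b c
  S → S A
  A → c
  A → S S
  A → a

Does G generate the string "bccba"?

no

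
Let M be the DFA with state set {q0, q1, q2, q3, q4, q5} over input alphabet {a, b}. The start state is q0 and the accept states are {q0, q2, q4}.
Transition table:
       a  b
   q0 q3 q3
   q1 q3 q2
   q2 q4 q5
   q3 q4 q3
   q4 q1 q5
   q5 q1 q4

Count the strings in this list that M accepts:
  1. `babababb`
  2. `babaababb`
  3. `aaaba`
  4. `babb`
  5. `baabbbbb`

5

`babababb`: accepted
`babaababb`: accepted
`aaaba`: accepted
`babb`: accepted
`baabbbbb`: accepted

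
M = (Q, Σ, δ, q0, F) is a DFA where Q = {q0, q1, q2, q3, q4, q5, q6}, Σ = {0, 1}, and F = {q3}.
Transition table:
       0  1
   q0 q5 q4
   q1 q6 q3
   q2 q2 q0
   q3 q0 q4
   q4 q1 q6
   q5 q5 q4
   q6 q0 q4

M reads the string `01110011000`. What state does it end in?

q5

q0 --0--> q5
q5 --1--> q4
q4 --1--> q6
q6 --1--> q4
q4 --0--> q1
q1 --0--> q6
q6 --1--> q4
q4 --1--> q6
q6 --0--> q0
q0 --0--> q5
q5 --0--> q5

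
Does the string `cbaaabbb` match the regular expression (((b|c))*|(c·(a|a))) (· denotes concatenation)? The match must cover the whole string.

Neither ((b|c))* nor (c·(a|a)) matches cbaaabbb.

no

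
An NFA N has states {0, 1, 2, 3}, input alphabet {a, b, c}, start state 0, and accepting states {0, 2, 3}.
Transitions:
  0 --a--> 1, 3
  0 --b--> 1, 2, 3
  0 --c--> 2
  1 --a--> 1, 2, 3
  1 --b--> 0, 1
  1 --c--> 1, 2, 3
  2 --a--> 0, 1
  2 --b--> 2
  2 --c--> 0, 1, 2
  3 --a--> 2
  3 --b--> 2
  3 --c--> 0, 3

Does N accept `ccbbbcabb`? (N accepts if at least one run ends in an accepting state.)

Start: {0}
read c: {2}
read c: {0, 1, 2}
read b: {0, 1, 2, 3}
read b: {0, 1, 2, 3}
read b: {0, 1, 2, 3}
read c: {0, 1, 2, 3}
read a: {0, 1, 2, 3}
read b: {0, 1, 2, 3}
read b: {0, 1, 2, 3}
Reachable ∩ accepting = {0, 2, 3} — nonempty.

accepted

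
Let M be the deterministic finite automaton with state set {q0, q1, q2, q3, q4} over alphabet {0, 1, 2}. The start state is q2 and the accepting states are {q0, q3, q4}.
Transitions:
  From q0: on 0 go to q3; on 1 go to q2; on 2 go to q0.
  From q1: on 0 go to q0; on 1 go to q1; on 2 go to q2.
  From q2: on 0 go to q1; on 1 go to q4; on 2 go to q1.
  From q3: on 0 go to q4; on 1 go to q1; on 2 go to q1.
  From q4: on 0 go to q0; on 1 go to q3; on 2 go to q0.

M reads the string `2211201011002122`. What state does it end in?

q2 --2--> q1
q1 --2--> q2
q2 --1--> q4
q4 --1--> q3
q3 --2--> q1
q1 --0--> q0
q0 --1--> q2
q2 --0--> q1
q1 --1--> q1
q1 --1--> q1
q1 --0--> q0
q0 --0--> q3
q3 --2--> q1
q1 --1--> q1
q1 --2--> q2
q2 --2--> q1

q1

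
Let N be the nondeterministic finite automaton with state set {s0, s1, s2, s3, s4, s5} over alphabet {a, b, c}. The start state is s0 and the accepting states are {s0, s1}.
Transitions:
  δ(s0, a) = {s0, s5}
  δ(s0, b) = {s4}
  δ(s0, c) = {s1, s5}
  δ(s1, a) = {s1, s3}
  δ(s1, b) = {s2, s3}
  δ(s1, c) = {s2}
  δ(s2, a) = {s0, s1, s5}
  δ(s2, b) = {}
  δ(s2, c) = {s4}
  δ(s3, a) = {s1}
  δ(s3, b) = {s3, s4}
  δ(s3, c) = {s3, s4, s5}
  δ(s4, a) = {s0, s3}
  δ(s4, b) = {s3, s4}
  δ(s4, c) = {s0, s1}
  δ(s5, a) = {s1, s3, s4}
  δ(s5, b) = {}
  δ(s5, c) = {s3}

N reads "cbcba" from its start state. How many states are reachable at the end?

3

Start: {s0}
read c: {s1, s5}
read b: {s2, s3}
read c: {s3, s4, s5}
read b: {s3, s4}
read a: {s0, s1, s3}
Final reachable set {s0, s1, s3} has 3 states.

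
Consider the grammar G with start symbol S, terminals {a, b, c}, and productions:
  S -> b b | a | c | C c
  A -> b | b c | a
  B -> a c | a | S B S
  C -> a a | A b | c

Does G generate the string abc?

S ⇒ Cc ⇒ Abc ⇒ abc

yes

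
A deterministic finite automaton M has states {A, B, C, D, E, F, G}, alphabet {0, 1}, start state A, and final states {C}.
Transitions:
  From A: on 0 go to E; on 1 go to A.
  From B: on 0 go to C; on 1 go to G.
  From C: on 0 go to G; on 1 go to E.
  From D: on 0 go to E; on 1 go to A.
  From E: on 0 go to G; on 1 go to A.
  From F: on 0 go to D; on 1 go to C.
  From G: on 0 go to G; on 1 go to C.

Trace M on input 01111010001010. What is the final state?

G

A --0--> E
E --1--> A
A --1--> A
A --1--> A
A --1--> A
A --0--> E
E --1--> A
A --0--> E
E --0--> G
G --0--> G
G --1--> C
C --0--> G
G --1--> C
C --0--> G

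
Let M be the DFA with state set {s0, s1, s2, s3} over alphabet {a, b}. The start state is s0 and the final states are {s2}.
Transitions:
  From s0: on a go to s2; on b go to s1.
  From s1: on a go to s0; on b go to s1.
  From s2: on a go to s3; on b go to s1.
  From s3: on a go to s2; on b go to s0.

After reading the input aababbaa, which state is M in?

s2

s0 --a--> s2
s2 --a--> s3
s3 --b--> s0
s0 --a--> s2
s2 --b--> s1
s1 --b--> s1
s1 --a--> s0
s0 --a--> s2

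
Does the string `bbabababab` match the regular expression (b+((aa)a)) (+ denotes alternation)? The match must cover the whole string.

no

Neither b nor ((aa)a) matches bbabababab.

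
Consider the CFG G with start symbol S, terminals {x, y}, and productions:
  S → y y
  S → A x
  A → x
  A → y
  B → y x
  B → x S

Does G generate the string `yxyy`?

no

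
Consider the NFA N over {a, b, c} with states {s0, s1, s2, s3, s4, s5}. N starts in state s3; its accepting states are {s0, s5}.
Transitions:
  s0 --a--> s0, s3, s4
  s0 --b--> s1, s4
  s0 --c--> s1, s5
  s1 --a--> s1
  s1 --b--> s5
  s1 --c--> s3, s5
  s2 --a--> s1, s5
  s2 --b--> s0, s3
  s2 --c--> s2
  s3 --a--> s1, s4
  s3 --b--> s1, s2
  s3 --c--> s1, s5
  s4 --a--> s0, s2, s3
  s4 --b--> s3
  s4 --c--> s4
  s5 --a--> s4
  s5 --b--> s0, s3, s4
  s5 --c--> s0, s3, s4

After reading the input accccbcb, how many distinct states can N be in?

6

Start: {s3}
read a: {s1, s4}
read c: {s3, s4, s5}
read c: {s0, s1, s3, s4, s5}
read c: {s0, s1, s3, s4, s5}
read c: {s0, s1, s3, s4, s5}
read b: {s0, s1, s2, s3, s4, s5}
read c: {s0, s1, s2, s3, s4, s5}
read b: {s0, s1, s2, s3, s4, s5}
Final reachable set {s0, s1, s2, s3, s4, s5} has 6 states.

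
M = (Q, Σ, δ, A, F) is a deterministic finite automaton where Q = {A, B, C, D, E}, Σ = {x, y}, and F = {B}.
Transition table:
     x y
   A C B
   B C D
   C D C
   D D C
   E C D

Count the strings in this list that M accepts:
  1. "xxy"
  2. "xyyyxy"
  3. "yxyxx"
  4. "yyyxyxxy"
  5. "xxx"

0

"xxy": rejected
"xyyyxy": rejected
"yxyxx": rejected
"yyyxyxxy": rejected
"xxx": rejected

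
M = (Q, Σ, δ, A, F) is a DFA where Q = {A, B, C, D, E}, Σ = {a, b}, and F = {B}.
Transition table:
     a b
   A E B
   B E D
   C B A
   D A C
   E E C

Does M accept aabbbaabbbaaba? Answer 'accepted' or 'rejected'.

accepted

A --a--> E
E --a--> E
E --b--> C
C --b--> A
A --b--> B
B --a--> E
E --a--> E
E --b--> C
C --b--> A
A --b--> B
B --a--> E
E --a--> E
E --b--> C
C --a--> B
End in state B, which is an accepting state.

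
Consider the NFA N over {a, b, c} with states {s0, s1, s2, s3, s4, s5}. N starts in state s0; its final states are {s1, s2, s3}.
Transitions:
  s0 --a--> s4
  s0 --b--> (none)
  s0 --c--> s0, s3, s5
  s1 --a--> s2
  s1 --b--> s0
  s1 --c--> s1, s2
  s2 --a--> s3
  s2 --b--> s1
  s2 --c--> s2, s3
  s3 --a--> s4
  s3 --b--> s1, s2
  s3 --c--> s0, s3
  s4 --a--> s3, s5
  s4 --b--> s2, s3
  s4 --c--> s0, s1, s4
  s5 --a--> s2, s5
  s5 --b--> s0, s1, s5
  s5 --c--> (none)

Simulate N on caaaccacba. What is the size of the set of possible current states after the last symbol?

3

Start: {s0}
read c: {s0, s3, s5}
read a: {s2, s4, s5}
read a: {s2, s3, s5}
read a: {s2, s3, s4, s5}
read c: {s0, s1, s2, s3, s4}
read c: {s0, s1, s2, s3, s4, s5}
read a: {s2, s3, s4, s5}
read c: {s0, s1, s2, s3, s4}
read b: {s0, s1, s2, s3}
read a: {s2, s3, s4}
Final reachable set {s2, s3, s4} has 3 states.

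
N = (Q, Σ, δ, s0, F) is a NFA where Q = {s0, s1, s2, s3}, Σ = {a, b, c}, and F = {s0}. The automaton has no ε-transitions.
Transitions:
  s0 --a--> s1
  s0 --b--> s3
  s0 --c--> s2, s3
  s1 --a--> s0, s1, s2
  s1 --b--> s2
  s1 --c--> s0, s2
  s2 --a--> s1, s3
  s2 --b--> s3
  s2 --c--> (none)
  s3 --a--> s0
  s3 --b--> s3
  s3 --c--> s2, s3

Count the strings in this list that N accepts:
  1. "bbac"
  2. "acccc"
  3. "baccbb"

"bbac": rejected
"acccc": rejected
"baccbb": rejected

0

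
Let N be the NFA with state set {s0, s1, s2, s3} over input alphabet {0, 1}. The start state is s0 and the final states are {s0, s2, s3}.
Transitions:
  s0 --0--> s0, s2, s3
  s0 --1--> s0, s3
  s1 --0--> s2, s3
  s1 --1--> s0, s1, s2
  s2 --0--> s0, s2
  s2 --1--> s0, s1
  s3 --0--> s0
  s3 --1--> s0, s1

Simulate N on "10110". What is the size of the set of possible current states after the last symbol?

Start: {s0}
read 1: {s0, s3}
read 0: {s0, s2, s3}
read 1: {s0, s1, s3}
read 1: {s0, s1, s2, s3}
read 0: {s0, s2, s3}
Final reachable set {s0, s2, s3} has 3 states.

3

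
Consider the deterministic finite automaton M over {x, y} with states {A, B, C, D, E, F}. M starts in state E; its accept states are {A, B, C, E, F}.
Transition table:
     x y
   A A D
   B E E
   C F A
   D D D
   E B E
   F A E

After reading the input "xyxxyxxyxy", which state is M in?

E --x--> B
B --y--> E
E --x--> B
B --x--> E
E --y--> E
E --x--> B
B --x--> E
E --y--> E
E --x--> B
B --y--> E

E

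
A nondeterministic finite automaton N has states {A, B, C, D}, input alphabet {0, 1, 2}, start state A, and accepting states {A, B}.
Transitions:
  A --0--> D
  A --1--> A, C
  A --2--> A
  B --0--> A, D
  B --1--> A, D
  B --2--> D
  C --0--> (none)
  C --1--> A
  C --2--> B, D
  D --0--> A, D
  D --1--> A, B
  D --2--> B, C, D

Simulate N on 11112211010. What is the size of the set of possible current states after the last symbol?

Start: {A}
read 1: {A, C}
read 1: {A, C}
read 1: {A, C}
read 1: {A, C}
read 2: {A, B, D}
read 2: {A, B, C, D}
read 1: {A, B, C, D}
read 1: {A, B, C, D}
read 0: {A, D}
read 1: {A, B, C}
read 0: {A, D}
Final reachable set {A, D} has 2 states.

2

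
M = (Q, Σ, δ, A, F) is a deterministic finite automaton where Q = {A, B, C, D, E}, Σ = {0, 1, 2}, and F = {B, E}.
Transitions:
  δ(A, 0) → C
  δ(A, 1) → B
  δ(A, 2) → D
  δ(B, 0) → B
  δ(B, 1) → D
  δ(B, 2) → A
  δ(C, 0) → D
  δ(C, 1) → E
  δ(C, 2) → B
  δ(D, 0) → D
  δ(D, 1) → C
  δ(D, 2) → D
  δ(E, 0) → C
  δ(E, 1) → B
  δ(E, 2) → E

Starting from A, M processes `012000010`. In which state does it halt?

D

A --0--> C
C --1--> E
E --2--> E
E --0--> C
C --0--> D
D --0--> D
D --0--> D
D --1--> C
C --0--> D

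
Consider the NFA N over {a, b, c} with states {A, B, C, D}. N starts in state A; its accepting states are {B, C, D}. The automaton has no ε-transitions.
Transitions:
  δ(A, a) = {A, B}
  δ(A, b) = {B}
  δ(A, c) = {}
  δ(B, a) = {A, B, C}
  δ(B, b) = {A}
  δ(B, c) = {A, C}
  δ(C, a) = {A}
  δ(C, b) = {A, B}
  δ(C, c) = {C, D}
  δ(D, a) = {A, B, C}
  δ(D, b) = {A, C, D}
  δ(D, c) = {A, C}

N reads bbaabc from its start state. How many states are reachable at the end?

2

Start: {A}
read b: {B}
read b: {A}
read a: {A, B}
read a: {A, B, C}
read b: {A, B}
read c: {A, C}
Final reachable set {A, C} has 2 states.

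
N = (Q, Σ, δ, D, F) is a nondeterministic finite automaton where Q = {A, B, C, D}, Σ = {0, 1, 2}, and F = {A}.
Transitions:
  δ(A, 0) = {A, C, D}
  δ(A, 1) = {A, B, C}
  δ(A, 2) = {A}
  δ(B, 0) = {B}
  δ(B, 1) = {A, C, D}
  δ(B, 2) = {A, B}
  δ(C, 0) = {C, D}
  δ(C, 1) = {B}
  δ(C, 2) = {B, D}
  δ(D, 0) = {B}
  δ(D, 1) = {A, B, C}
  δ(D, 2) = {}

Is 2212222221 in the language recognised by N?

Start: {D}
read 2: {}
The reachable set is empty and stays empty for the remaining 9 symbols.
Reachable ∩ accepting = {} — empty.

rejected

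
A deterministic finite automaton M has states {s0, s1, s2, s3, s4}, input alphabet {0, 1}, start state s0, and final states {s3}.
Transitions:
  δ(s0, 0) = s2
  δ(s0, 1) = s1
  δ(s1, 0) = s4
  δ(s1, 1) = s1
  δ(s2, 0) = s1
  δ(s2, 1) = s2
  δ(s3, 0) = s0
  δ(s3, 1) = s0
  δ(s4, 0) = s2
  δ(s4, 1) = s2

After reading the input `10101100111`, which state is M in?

s2

s0 --1--> s1
s1 --0--> s4
s4 --1--> s2
s2 --0--> s1
s1 --1--> s1
s1 --1--> s1
s1 --0--> s4
s4 --0--> s2
s2 --1--> s2
s2 --1--> s2
s2 --1--> s2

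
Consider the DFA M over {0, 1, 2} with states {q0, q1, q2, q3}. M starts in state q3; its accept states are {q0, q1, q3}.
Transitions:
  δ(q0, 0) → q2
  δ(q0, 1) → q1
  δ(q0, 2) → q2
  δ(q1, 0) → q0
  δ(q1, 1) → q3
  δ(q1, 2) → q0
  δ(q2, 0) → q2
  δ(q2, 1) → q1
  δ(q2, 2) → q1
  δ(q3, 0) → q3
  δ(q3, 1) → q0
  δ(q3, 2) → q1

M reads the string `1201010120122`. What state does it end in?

q2

q3 --1--> q0
q0 --2--> q2
q2 --0--> q2
q2 --1--> q1
q1 --0--> q0
q0 --1--> q1
q1 --0--> q0
q0 --1--> q1
q1 --2--> q0
q0 --0--> q2
q2 --1--> q1
q1 --2--> q0
q0 --2--> q2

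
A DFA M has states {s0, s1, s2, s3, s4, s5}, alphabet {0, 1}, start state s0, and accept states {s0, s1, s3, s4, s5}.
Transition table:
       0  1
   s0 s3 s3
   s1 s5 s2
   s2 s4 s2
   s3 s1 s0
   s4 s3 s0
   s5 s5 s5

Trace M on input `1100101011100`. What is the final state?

s0 --1--> s3
s3 --1--> s0
s0 --0--> s3
s3 --0--> s1
s1 --1--> s2
s2 --0--> s4
s4 --1--> s0
s0 --0--> s3
s3 --1--> s0
s0 --1--> s3
s3 --1--> s0
s0 --0--> s3
s3 --0--> s1

s1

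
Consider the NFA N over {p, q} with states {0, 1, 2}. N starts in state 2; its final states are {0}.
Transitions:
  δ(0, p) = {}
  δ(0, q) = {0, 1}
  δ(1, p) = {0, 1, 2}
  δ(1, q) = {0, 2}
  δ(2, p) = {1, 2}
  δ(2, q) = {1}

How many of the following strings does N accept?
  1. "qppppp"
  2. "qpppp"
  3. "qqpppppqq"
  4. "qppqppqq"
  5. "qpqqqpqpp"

5

"qppppp": accepted
"qpppp": accepted
"qqpppppqq": accepted
"qppqppqq": accepted
"qpqqqpqpp": accepted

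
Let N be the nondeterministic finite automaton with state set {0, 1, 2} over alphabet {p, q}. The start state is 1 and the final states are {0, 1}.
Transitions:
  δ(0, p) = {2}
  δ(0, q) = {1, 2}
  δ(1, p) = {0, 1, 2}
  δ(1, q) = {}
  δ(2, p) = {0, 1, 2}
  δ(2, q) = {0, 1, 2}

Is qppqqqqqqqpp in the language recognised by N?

Start: {1}
read q: {}
The reachable set is empty and stays empty for the remaining 11 symbols.
Reachable ∩ accepting = {} — empty.

rejected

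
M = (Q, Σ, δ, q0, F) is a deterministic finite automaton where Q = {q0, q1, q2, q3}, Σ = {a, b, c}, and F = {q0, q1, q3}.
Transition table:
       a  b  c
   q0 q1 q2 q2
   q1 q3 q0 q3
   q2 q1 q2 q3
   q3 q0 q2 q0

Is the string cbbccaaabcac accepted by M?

rejected

q0 --c--> q2
q2 --b--> q2
q2 --b--> q2
q2 --c--> q3
q3 --c--> q0
q0 --a--> q1
q1 --a--> q3
q3 --a--> q0
q0 --b--> q2
q2 --c--> q3
q3 --a--> q0
q0 --c--> q2
End in state q2, which is not an accepting state.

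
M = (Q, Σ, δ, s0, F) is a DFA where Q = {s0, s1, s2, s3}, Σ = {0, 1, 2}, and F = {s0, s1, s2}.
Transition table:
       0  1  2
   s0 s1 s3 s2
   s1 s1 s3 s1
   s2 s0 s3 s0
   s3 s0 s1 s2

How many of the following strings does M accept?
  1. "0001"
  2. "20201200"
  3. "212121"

"0001": rejected
"20201200": accepted
"212121": rejected

1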